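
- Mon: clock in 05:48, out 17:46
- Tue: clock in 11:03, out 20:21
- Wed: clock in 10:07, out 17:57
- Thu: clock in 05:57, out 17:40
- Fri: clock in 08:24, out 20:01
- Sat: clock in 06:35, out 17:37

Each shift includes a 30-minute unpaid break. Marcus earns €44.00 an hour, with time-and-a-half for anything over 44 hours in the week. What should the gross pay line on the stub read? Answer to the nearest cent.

Mon: 05:48–17:46 = 11 h 58 min; less 30 min break → 11 h 28 min
Tue: 11:03–20:21 = 9 h 18 min; less 30 min break → 8 h 48 min
Wed: 10:07–17:57 = 7 h 50 min; less 30 min break → 7 h 20 min
Thu: 05:57–17:40 = 11 h 43 min; less 30 min break → 11 h 13 min
Fri: 08:24–20:01 = 11 h 37 min; less 30 min break → 11 h 7 min
Sat: 06:35–17:37 = 11 h 2 min; less 30 min break → 10 h 32 min
Total worked: 60 h 28 min = 3628 min.
Regular 44 h 0 min = 2640 min at €44.00/h; overtime 16 h 28 min = 988 min at €66.00/h.
Pay = (2640 × €44.00 + 988 × €66.00) ÷ 60 = €3022.80.

€3022.80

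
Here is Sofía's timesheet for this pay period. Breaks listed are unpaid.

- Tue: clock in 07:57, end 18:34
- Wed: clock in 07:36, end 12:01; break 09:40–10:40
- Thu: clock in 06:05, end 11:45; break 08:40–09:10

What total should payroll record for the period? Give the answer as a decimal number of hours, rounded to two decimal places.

19.20 hours

Tue: 07:57–18:34 = 10 h 37 min
Wed: 07:36–12:01 = 4 h 25 min; less 60 min break → 3 h 25 min
Thu: 06:05–11:45 = 5 h 40 min; less 30 min break → 5 h 10 min
Total: 10 h 37 min + 3 h 25 min + 5 h 10 min = 19 h 12 min.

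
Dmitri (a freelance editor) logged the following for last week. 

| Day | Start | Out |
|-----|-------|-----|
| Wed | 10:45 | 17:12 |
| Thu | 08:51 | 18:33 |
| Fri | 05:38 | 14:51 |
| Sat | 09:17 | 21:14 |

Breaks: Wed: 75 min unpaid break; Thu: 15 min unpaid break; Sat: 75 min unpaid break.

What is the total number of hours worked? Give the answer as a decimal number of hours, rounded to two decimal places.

34.57 hours

Wed: 10:45–17:12 = 6 h 27 min; less 75 min break → 5 h 12 min
Thu: 08:51–18:33 = 9 h 42 min; less 15 min break → 9 h 27 min
Fri: 05:38–14:51 = 9 h 13 min
Sat: 09:17–21:14 = 11 h 57 min; less 75 min break → 10 h 42 min
Total: 5 h 12 min + 9 h 27 min + 9 h 13 min + 10 h 42 min = 34 h 34 min.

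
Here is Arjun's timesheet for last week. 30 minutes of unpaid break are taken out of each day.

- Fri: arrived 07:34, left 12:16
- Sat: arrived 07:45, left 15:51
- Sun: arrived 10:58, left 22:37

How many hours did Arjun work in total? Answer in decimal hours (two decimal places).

22.95 hours

Fri: 07:34–12:16 = 4 h 42 min; less 30 min break → 4 h 12 min
Sat: 07:45–15:51 = 8 h 6 min; less 30 min break → 7 h 36 min
Sun: 10:58–22:37 = 11 h 39 min; less 30 min break → 11 h 9 min
Total: 4 h 12 min + 7 h 36 min + 11 h 9 min = 22 h 57 min.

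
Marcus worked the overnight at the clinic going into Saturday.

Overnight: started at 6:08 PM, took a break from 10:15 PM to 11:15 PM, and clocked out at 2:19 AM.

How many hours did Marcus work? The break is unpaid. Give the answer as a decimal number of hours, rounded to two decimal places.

Overnight: 6:08 PM → midnight = 5 h 52 min; midnight → 2:19 AM = 2 h 19 min; span 8 h 11 min; less 60 min break → 7 h 11 min

7.18 hours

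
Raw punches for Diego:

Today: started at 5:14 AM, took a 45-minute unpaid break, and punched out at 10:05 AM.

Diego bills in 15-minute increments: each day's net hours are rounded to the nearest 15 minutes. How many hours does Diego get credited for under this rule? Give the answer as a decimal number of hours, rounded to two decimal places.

4.00 hours

Today: 5:14 AM–10:05 AM = 4 h 51 min − 45 min = 4 h 6 min → rounds to 4 h 0 min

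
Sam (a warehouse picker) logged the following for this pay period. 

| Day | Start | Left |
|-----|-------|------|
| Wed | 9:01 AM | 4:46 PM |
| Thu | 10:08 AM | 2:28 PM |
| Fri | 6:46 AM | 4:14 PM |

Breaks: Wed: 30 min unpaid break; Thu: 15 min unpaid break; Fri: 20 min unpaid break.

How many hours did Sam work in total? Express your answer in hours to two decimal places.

Wed: 9:01 AM–4:46 PM = 7 h 45 min; less 30 min break → 7 h 15 min
Thu: 10:08 AM–2:28 PM = 4 h 20 min; less 15 min break → 4 h 5 min
Fri: 6:46 AM–4:14 PM = 9 h 28 min; less 20 min break → 9 h 8 min
Total: 7 h 15 min + 4 h 5 min + 9 h 8 min = 20 h 28 min.

20.47 hours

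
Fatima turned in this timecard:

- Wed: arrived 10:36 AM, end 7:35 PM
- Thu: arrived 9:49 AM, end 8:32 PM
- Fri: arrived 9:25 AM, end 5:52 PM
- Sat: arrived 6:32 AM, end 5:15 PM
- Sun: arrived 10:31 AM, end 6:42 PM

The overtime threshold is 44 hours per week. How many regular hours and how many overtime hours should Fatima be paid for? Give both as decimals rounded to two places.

Regular 44.00 hours, overtime 3.05 hours

Wed: 10:36 AM–7:35 PM = 8 h 59 min
Thu: 9:49 AM–8:32 PM = 10 h 43 min
Fri: 9:25 AM–5:52 PM = 8 h 27 min
Sat: 6:32 AM–5:15 PM = 10 h 43 min
Sun: 10:31 AM–6:42 PM = 8 h 11 min
Total worked: 47 h 3 min = 47.05 h.
Threshold 44 h → overtime 3 h 3 min, regular 44 h 0 min.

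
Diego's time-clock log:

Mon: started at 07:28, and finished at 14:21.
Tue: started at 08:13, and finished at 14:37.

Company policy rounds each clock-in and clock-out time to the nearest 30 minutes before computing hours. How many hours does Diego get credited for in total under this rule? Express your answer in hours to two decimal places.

Mon: in 07:28→07:30, out 14:21→14:30; 7 h 0 min
Tue: in 08:13→08:00, out 14:37→14:30; 6 h 30 min
Total credited: 13 h 30 min.

13.50 hours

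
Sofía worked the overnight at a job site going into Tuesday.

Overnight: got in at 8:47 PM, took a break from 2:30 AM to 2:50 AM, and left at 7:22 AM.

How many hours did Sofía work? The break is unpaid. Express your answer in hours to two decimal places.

10.25 hours

Overnight: 8:47 PM → midnight = 3 h 13 min; midnight → 7:22 AM = 7 h 22 min; span 10 h 35 min; less 20 min break → 10 h 15 min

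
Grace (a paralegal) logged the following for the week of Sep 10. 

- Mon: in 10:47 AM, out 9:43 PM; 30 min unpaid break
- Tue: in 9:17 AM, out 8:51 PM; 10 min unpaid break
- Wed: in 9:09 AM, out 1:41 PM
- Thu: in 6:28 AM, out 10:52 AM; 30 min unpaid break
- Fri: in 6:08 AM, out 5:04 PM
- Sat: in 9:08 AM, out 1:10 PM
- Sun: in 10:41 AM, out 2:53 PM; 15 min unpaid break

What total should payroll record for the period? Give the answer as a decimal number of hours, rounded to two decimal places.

Mon: 10:47 AM–9:43 PM = 10 h 56 min; less 30 min break → 10 h 26 min
Tue: 9:17 AM–8:51 PM = 11 h 34 min; less 10 min break → 11 h 24 min
Wed: 9:09 AM–1:41 PM = 4 h 32 min
Thu: 6:28 AM–10:52 AM = 4 h 24 min; less 30 min break → 3 h 54 min
Fri: 6:08 AM–5:04 PM = 10 h 56 min
Sat: 9:08 AM–1:10 PM = 4 h 2 min
Sun: 10:41 AM–2:53 PM = 4 h 12 min; less 15 min break → 3 h 57 min
Total: 10 h 26 min + 11 h 24 min + 4 h 32 min + 3 h 54 min + 10 h 56 min + 4 h 2 min + 3 h 57 min = 49 h 11 min.

49.18 hours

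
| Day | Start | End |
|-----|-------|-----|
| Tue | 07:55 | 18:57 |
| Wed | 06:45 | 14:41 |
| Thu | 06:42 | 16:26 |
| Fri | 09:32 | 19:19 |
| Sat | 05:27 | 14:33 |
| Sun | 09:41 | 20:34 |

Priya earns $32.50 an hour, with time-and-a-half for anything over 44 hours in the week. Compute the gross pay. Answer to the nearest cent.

Tue: 07:55–18:57 = 11 h 2 min
Wed: 06:45–14:41 = 7 h 56 min
Thu: 06:42–16:26 = 9 h 44 min
Fri: 09:32–19:19 = 9 h 47 min
Sat: 05:27–14:33 = 9 h 6 min
Sun: 09:41–20:34 = 10 h 53 min
Total worked: 58 h 28 min = 3508 min.
Regular 44 h 0 min = 2640 min at $32.50/h; overtime 14 h 28 min = 868 min at $48.75/h.
Pay = (2640 × $32.50 + 868 × $48.75) ÷ 60 = $2135.25.

$2135.25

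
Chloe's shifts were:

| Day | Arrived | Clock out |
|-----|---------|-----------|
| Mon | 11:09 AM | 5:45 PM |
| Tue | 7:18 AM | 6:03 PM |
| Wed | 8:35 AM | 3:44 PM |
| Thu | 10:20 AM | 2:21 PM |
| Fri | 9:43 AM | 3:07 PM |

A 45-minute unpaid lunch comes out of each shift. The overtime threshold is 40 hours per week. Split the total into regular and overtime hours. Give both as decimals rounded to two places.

Regular 30.17 hours, overtime 0.00 hours

Mon: 11:09 AM–5:45 PM = 6 h 36 min; less 45 min break → 5 h 51 min
Tue: 7:18 AM–6:03 PM = 10 h 45 min; less 45 min break → 10 h 0 min
Wed: 8:35 AM–3:44 PM = 7 h 9 min; less 45 min break → 6 h 24 min
Thu: 10:20 AM–2:21 PM = 4 h 1 min; less 45 min break → 3 h 16 min
Fri: 9:43 AM–3:07 PM = 5 h 24 min; less 45 min break → 4 h 39 min
Total worked: 30 h 10 min = 30.17 h.
Threshold 40 h → overtime 0 h 0 min, regular 30 h 10 min.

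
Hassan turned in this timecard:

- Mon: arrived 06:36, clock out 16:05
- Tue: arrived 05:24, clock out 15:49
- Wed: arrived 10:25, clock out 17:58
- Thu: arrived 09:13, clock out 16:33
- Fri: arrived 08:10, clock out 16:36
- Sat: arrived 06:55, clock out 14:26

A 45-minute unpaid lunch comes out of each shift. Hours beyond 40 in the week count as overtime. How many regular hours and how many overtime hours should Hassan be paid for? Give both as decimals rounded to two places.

Mon: 06:36–16:05 = 9 h 29 min; less 45 min break → 8 h 44 min
Tue: 05:24–15:49 = 10 h 25 min; less 45 min break → 9 h 40 min
Wed: 10:25–17:58 = 7 h 33 min; less 45 min break → 6 h 48 min
Thu: 09:13–16:33 = 7 h 20 min; less 45 min break → 6 h 35 min
Fri: 08:10–16:36 = 8 h 26 min; less 45 min break → 7 h 41 min
Sat: 06:55–14:26 = 7 h 31 min; less 45 min break → 6 h 46 min
Total worked: 46 h 14 min = 46.23 h.
Threshold 40 h → overtime 6 h 14 min, regular 40 h 0 min.

Regular 40.00 hours, overtime 6.23 hours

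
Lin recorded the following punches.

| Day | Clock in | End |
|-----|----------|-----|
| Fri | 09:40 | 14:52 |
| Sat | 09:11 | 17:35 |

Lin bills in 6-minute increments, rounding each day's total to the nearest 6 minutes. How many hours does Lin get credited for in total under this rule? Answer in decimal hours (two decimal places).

Fri: 09:40–14:52 = 5 h 12 min → rounds to 5 h 12 min
Sat: 09:11–17:35 = 8 h 24 min → rounds to 8 h 24 min
Total credited: 13 h 36 min.

13.60 hours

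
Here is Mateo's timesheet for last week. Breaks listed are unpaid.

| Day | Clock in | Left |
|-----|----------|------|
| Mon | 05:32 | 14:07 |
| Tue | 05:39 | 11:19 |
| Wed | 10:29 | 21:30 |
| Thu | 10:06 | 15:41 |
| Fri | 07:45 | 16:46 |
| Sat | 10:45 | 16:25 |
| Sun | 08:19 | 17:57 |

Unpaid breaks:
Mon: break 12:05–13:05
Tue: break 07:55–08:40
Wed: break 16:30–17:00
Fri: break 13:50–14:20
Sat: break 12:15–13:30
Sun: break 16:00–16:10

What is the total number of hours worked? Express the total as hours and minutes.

51 h 0 min

Mon: 05:32–14:07 = 8 h 35 min; less 60 min break → 7 h 35 min
Tue: 05:39–11:19 = 5 h 40 min; less 45 min break → 4 h 55 min
Wed: 10:29–21:30 = 11 h 1 min; less 30 min break → 10 h 31 min
Thu: 10:06–15:41 = 5 h 35 min
Fri: 07:45–16:46 = 9 h 1 min; less 30 min break → 8 h 31 min
Sat: 10:45–16:25 = 5 h 40 min; less 75 min break → 4 h 25 min
Sun: 08:19–17:57 = 9 h 38 min; less 10 min break → 9 h 28 min
Total: 7 h 35 min + 4 h 55 min + 10 h 31 min + 5 h 35 min + 8 h 31 min + 4 h 25 min + 9 h 28 min = 51 h 0 min.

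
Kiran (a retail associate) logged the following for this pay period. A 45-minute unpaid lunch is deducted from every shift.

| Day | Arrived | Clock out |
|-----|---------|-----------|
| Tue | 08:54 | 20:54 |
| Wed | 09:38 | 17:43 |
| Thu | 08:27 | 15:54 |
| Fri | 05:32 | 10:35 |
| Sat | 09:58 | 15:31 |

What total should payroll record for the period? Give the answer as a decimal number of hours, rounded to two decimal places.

34.38 hours

Tue: 08:54–20:54 = 12 h 0 min; less 45 min break → 11 h 15 min
Wed: 09:38–17:43 = 8 h 5 min; less 45 min break → 7 h 20 min
Thu: 08:27–15:54 = 7 h 27 min; less 45 min break → 6 h 42 min
Fri: 05:32–10:35 = 5 h 3 min; less 45 min break → 4 h 18 min
Sat: 09:58–15:31 = 5 h 33 min; less 45 min break → 4 h 48 min
Total: 11 h 15 min + 7 h 20 min + 6 h 42 min + 4 h 18 min + 4 h 48 min = 34 h 23 min.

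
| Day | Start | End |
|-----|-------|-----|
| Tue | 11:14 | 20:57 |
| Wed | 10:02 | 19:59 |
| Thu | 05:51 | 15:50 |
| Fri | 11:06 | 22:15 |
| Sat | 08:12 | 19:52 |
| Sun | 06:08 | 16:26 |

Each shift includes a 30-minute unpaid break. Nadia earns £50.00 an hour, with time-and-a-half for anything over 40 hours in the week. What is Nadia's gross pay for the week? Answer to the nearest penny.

Tue: 11:14–20:57 = 9 h 43 min; less 30 min break → 9 h 13 min
Wed: 10:02–19:59 = 9 h 57 min; less 30 min break → 9 h 27 min
Thu: 05:51–15:50 = 9 h 59 min; less 30 min break → 9 h 29 min
Fri: 11:06–22:15 = 11 h 9 min; less 30 min break → 10 h 39 min
Sat: 08:12–19:52 = 11 h 40 min; less 30 min break → 11 h 10 min
Sun: 06:08–16:26 = 10 h 18 min; less 30 min break → 9 h 48 min
Total worked: 59 h 46 min = 3586 min.
Regular 40 h 0 min = 2400 min at £50.00/h; overtime 19 h 46 min = 1186 min at £75.00/h.
Pay = (2400 × £50.00 + 1186 × £75.00) ÷ 60 = £3482.50.

£3482.50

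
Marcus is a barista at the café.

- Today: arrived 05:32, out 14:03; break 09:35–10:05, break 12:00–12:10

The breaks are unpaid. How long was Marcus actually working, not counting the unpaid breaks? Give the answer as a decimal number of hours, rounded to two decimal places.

Today: 05:32–14:03 = 8 h 31 min; less 40 min break → 7 h 51 min

7.85 hours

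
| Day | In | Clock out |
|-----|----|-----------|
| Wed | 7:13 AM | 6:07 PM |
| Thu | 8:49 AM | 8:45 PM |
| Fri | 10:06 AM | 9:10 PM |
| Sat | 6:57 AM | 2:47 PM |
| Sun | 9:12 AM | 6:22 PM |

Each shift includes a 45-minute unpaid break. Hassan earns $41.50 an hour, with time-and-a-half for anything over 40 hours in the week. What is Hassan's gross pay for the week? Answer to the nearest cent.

$2105.09

Wed: 7:13 AM–6:07 PM = 10 h 54 min; less 45 min break → 10 h 9 min
Thu: 8:49 AM–8:45 PM = 11 h 56 min; less 45 min break → 11 h 11 min
Fri: 10:06 AM–9:10 PM = 11 h 4 min; less 45 min break → 10 h 19 min
Sat: 6:57 AM–2:47 PM = 7 h 50 min; less 45 min break → 7 h 5 min
Sun: 9:12 AM–6:22 PM = 9 h 10 min; less 45 min break → 8 h 25 min
Total worked: 47 h 9 min = 2829 min.
Regular 40 h 0 min = 2400 min at $41.50/h; overtime 7 h 9 min = 429 min at $62.25/h.
Pay = (2400 × $41.50 + 429 × $62.25) ÷ 60 = $2105.09.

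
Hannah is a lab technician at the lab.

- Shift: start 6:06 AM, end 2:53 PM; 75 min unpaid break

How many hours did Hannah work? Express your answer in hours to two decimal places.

Shift: 6:06 AM–2:53 PM = 8 h 47 min; less 75 min break → 7 h 32 min

7.53 hours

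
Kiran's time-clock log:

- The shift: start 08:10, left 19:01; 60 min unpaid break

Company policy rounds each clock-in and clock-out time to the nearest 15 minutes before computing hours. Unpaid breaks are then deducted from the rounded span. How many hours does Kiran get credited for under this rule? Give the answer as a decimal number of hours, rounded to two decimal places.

9.75 hours

The shift: in 08:10→08:15, out 19:01→19:00; 10 h 45 min − 60 min = 9 h 45 min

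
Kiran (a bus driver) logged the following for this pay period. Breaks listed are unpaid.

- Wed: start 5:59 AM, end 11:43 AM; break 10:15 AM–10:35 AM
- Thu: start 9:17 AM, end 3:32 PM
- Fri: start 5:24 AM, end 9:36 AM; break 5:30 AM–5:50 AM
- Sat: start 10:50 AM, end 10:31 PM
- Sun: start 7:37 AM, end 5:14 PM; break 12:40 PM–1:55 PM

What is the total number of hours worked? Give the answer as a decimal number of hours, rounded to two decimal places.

Wed: 5:59 AM–11:43 AM = 5 h 44 min; less 20 min break → 5 h 24 min
Thu: 9:17 AM–3:32 PM = 6 h 15 min
Fri: 5:24 AM–9:36 AM = 4 h 12 min; less 20 min break → 3 h 52 min
Sat: 10:50 AM–10:31 PM = 11 h 41 min
Sun: 7:37 AM–5:14 PM = 9 h 37 min; less 75 min break → 8 h 22 min
Total: 5 h 24 min + 6 h 15 min + 3 h 52 min + 11 h 41 min + 8 h 22 min = 35 h 34 min.

35.57 hours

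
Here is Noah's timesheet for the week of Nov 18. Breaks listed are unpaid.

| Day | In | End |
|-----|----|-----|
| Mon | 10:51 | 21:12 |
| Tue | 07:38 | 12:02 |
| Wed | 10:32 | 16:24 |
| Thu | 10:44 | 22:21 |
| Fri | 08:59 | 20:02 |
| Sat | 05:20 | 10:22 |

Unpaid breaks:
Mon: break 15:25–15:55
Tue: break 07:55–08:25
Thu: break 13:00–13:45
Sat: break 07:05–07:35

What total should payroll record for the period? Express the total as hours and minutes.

Mon: 10:51–21:12 = 10 h 21 min; less 30 min break → 9 h 51 min
Tue: 07:38–12:02 = 4 h 24 min; less 30 min break → 3 h 54 min
Wed: 10:32–16:24 = 5 h 52 min
Thu: 10:44–22:21 = 11 h 37 min; less 45 min break → 10 h 52 min
Fri: 08:59–20:02 = 11 h 3 min
Sat: 05:20–10:22 = 5 h 2 min; less 30 min break → 4 h 32 min
Total: 9 h 51 min + 3 h 54 min + 5 h 52 min + 10 h 52 min + 11 h 3 min + 4 h 32 min = 46 h 4 min.

46 h 4 min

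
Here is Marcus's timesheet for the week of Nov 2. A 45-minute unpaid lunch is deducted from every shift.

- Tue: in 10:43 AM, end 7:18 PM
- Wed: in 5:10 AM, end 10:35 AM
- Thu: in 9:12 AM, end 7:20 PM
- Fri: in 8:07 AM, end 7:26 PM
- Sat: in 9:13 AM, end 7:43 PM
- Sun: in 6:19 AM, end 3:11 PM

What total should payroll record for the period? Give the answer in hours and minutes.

50 h 19 min

Tue: 10:43 AM–7:18 PM = 8 h 35 min; less 45 min break → 7 h 50 min
Wed: 5:10 AM–10:35 AM = 5 h 25 min; less 45 min break → 4 h 40 min
Thu: 9:12 AM–7:20 PM = 10 h 8 min; less 45 min break → 9 h 23 min
Fri: 8:07 AM–7:26 PM = 11 h 19 min; less 45 min break → 10 h 34 min
Sat: 9:13 AM–7:43 PM = 10 h 30 min; less 45 min break → 9 h 45 min
Sun: 6:19 AM–3:11 PM = 8 h 52 min; less 45 min break → 8 h 7 min
Total: 7 h 50 min + 4 h 40 min + 9 h 23 min + 10 h 34 min + 9 h 45 min + 8 h 7 min = 50 h 19 min.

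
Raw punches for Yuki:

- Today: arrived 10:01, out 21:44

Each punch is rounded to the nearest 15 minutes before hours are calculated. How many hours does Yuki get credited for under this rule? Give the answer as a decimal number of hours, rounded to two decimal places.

11.75 hours

Today: in 10:01→10:00, out 21:44→21:45; 11 h 45 min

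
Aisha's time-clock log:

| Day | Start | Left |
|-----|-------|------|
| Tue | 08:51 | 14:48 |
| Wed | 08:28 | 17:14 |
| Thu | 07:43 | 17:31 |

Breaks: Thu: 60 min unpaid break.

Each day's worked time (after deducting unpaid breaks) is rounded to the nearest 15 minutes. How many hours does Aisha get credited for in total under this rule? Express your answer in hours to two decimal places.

23.50 hours

Tue: 08:51–14:48 = 5 h 57 min → rounds to 6 h 0 min
Wed: 08:28–17:14 = 8 h 46 min → rounds to 8 h 45 min
Thu: 07:43–17:31 = 9 h 48 min − 60 min = 8 h 48 min → rounds to 8 h 45 min
Total credited: 23 h 30 min.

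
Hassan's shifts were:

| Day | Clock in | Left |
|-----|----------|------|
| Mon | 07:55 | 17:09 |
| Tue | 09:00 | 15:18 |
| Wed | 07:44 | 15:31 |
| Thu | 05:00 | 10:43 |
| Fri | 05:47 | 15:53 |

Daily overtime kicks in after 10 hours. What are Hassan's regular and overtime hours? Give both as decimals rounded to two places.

Regular 39.03 hours, overtime 0.10 hours

Mon: 07:55–17:09 = 9 h 14 min
Tue: 09:00–15:18 = 6 h 18 min
Wed: 07:44–15:31 = 7 h 47 min
Thu: 05:00–10:43 = 5 h 43 min
Fri: 05:47–15:53 = 10 h 6 min
Mon reg 9 h 14 min / OT 0 h 0 min; Tue reg 6 h 18 min / OT 0 h 0 min; Wed reg 7 h 47 min / OT 0 h 0 min; Thu reg 5 h 43 min / OT 0 h 0 min; Fri reg 10 h 0 min / OT 0 h 6 min.
Totals: regular 39 h 2 min, overtime 0 h 6 min.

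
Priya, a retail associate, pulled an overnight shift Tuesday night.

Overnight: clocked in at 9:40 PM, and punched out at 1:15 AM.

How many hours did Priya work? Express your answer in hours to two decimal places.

3.58 hours

Overnight: 9:40 PM → midnight = 2 h 20 min; midnight → 1:15 AM = 1 h 15 min; span 3 h 35 min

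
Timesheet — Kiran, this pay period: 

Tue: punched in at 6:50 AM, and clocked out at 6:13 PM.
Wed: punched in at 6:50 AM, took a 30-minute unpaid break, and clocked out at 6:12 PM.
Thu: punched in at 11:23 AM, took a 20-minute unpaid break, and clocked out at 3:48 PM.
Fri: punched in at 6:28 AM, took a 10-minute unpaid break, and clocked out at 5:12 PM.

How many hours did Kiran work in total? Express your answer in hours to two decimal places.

Tue: 6:50 AM–6:13 PM = 11 h 23 min
Wed: 6:50 AM–6:12 PM = 11 h 22 min; less 30 min break → 10 h 52 min
Thu: 11:23 AM–3:48 PM = 4 h 25 min; less 20 min break → 4 h 5 min
Fri: 6:28 AM–5:12 PM = 10 h 44 min; less 10 min break → 10 h 34 min
Total: 11 h 23 min + 10 h 52 min + 4 h 5 min + 10 h 34 min = 36 h 54 min.

36.90 hours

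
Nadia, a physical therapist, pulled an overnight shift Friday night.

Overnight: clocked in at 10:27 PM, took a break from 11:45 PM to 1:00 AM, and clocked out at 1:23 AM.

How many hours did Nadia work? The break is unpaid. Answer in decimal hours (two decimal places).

1.68 hours

Overnight: 10:27 PM → midnight = 1 h 33 min; midnight → 1:23 AM = 1 h 23 min; span 2 h 56 min; less 75 min break → 1 h 41 min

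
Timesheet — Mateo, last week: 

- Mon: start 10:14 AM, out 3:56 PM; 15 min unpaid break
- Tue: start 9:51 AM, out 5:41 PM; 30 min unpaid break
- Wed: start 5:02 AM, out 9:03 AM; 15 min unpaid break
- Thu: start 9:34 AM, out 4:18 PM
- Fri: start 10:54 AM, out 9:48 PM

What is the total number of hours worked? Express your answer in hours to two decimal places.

Mon: 10:14 AM–3:56 PM = 5 h 42 min; less 15 min break → 5 h 27 min
Tue: 9:51 AM–5:41 PM = 7 h 50 min; less 30 min break → 7 h 20 min
Wed: 5:02 AM–9:03 AM = 4 h 1 min; less 15 min break → 3 h 46 min
Thu: 9:34 AM–4:18 PM = 6 h 44 min
Fri: 10:54 AM–9:48 PM = 10 h 54 min
Total: 5 h 27 min + 7 h 20 min + 3 h 46 min + 6 h 44 min + 10 h 54 min = 34 h 11 min.

34.18 hours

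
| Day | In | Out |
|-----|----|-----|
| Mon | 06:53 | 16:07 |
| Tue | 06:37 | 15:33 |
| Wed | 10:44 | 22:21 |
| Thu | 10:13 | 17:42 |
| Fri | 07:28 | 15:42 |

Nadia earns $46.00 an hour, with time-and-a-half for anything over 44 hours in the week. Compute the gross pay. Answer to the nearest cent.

Mon: 06:53–16:07 = 9 h 14 min
Tue: 06:37–15:33 = 8 h 56 min
Wed: 10:44–22:21 = 11 h 37 min
Thu: 10:13–17:42 = 7 h 29 min
Fri: 07:28–15:42 = 8 h 14 min
Total worked: 45 h 30 min = 2730 min.
Regular 44 h 0 min = 2640 min at $46.00/h; overtime 1 h 30 min = 90 min at $69.00/h.
Pay = (2640 × $46.00 + 90 × $69.00) ÷ 60 = $2127.50.

$2127.50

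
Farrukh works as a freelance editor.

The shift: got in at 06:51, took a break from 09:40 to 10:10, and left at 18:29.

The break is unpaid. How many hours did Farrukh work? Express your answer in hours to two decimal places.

The shift: 06:51–18:29 = 11 h 38 min; less 30 min break → 11 h 8 min

11.13 hours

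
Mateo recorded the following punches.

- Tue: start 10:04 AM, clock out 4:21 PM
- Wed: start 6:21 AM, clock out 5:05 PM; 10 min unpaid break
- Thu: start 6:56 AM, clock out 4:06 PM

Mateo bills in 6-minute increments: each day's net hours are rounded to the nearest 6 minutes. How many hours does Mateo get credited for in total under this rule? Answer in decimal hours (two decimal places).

26.10 hours

Tue: 10:04 AM–4:21 PM = 6 h 17 min → rounds to 6 h 18 min
Wed: 6:21 AM–5:05 PM = 10 h 44 min − 10 min = 10 h 34 min → rounds to 10 h 36 min
Thu: 6:56 AM–4:06 PM = 9 h 10 min → rounds to 9 h 12 min
Total credited: 26 h 6 min.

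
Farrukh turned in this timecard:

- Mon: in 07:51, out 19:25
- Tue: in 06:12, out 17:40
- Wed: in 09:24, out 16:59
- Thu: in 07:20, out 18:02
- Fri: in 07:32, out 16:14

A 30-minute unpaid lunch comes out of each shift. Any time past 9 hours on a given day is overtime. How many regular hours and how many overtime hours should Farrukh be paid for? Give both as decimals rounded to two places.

Mon: 07:51–19:25 = 11 h 34 min; less 30 min break → 11 h 4 min
Tue: 06:12–17:40 = 11 h 28 min; less 30 min break → 10 h 58 min
Wed: 09:24–16:59 = 7 h 35 min; less 30 min break → 7 h 5 min
Thu: 07:20–18:02 = 10 h 42 min; less 30 min break → 10 h 12 min
Fri: 07:32–16:14 = 8 h 42 min; less 30 min break → 8 h 12 min
Mon reg 9 h 0 min / OT 2 h 4 min; Tue reg 9 h 0 min / OT 1 h 58 min; Wed reg 7 h 5 min / OT 0 h 0 min; Thu reg 9 h 0 min / OT 1 h 12 min; Fri reg 8 h 12 min / OT 0 h 0 min.
Totals: regular 42 h 17 min, overtime 5 h 14 min.

Regular 42.28 hours, overtime 5.23 hours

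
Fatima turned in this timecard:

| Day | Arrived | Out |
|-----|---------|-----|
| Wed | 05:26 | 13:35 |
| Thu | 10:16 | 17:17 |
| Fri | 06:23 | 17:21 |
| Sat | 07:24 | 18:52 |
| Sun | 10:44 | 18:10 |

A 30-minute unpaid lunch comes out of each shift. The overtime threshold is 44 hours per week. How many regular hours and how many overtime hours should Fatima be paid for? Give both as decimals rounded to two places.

Regular 42.53 hours, overtime 0.00 hours

Wed: 05:26–13:35 = 8 h 9 min; less 30 min break → 7 h 39 min
Thu: 10:16–17:17 = 7 h 1 min; less 30 min break → 6 h 31 min
Fri: 06:23–17:21 = 10 h 58 min; less 30 min break → 10 h 28 min
Sat: 07:24–18:52 = 11 h 28 min; less 30 min break → 10 h 58 min
Sun: 10:44–18:10 = 7 h 26 min; less 30 min break → 6 h 56 min
Total worked: 42 h 32 min = 42.53 h.
Threshold 44 h → overtime 0 h 0 min, regular 42 h 32 min.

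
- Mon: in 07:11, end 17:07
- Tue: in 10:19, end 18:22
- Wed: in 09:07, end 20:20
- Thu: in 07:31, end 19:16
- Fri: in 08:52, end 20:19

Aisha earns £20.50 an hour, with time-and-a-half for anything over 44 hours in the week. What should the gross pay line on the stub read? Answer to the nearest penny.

Mon: 07:11–17:07 = 9 h 56 min
Tue: 10:19–18:22 = 8 h 3 min
Wed: 09:07–20:20 = 11 h 13 min
Thu: 07:31–19:16 = 11 h 45 min
Fri: 08:52–20:19 = 11 h 27 min
Total worked: 52 h 24 min = 3144 min.
Regular 44 h 0 min = 2640 min at £20.50/h; overtime 8 h 24 min = 504 min at £30.75/h.
Pay = (2640 × £20.50 + 504 × £30.75) ÷ 60 = £1160.30.

£1160.30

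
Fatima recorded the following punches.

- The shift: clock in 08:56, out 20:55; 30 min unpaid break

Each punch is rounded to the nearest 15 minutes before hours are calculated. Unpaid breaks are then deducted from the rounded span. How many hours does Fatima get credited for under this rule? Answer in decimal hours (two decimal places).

The shift: in 08:56→09:00, out 20:55→21:00; 12 h 0 min − 30 min = 11 h 30 min

11.50 hours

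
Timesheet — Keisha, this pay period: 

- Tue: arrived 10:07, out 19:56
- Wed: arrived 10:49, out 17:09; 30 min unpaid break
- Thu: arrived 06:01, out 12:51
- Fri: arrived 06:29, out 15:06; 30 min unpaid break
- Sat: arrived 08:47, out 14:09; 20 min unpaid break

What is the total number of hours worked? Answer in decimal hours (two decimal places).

Tue: 10:07–19:56 = 9 h 49 min
Wed: 10:49–17:09 = 6 h 20 min; less 30 min break → 5 h 50 min
Thu: 06:01–12:51 = 6 h 50 min
Fri: 06:29–15:06 = 8 h 37 min; less 30 min break → 8 h 7 min
Sat: 08:47–14:09 = 5 h 22 min; less 20 min break → 5 h 2 min
Total: 9 h 49 min + 5 h 50 min + 6 h 50 min + 8 h 7 min + 5 h 2 min = 35 h 38 min.

35.63 hours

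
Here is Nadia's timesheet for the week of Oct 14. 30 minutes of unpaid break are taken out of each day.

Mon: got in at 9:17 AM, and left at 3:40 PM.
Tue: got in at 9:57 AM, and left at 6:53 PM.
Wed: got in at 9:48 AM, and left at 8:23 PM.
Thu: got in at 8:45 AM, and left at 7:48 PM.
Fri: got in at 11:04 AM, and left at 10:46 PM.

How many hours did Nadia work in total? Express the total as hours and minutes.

46 h 9 min

Mon: 9:17 AM–3:40 PM = 6 h 23 min; less 30 min break → 5 h 53 min
Tue: 9:57 AM–6:53 PM = 8 h 56 min; less 30 min break → 8 h 26 min
Wed: 9:48 AM–8:23 PM = 10 h 35 min; less 30 min break → 10 h 5 min
Thu: 8:45 AM–7:48 PM = 11 h 3 min; less 30 min break → 10 h 33 min
Fri: 11:04 AM–10:46 PM = 11 h 42 min; less 30 min break → 11 h 12 min
Total: 5 h 53 min + 8 h 26 min + 10 h 5 min + 10 h 33 min + 11 h 12 min = 46 h 9 min.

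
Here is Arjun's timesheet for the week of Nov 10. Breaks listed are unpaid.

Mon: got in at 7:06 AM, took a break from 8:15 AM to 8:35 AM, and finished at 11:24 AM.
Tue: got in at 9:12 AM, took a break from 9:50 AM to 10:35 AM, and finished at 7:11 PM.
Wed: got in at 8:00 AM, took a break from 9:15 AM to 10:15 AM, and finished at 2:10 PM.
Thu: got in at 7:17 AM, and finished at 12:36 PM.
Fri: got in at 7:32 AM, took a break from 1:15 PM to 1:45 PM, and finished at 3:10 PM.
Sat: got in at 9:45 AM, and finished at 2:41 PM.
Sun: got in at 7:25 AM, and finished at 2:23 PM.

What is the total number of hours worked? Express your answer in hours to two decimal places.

42.72 hours

Mon: 7:06 AM–11:24 AM = 4 h 18 min; less 20 min break → 3 h 58 min
Tue: 9:12 AM–7:11 PM = 9 h 59 min; less 45 min break → 9 h 14 min
Wed: 8:00 AM–2:10 PM = 6 h 10 min; less 60 min break → 5 h 10 min
Thu: 7:17 AM–12:36 PM = 5 h 19 min
Fri: 7:32 AM–3:10 PM = 7 h 38 min; less 30 min break → 7 h 8 min
Sat: 9:45 AM–2:41 PM = 4 h 56 min
Sun: 7:25 AM–2:23 PM = 6 h 58 min
Total: 3 h 58 min + 9 h 14 min + 5 h 10 min + 5 h 19 min + 7 h 8 min + 4 h 56 min + 6 h 58 min = 42 h 43 min.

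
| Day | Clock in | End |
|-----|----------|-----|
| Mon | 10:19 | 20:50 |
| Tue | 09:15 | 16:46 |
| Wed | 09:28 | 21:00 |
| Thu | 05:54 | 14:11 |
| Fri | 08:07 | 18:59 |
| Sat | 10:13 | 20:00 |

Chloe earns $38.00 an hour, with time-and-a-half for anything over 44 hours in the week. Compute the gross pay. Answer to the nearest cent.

Mon: 10:19–20:50 = 10 h 31 min
Tue: 09:15–16:46 = 7 h 31 min
Wed: 09:28–21:00 = 11 h 32 min
Thu: 05:54–14:11 = 8 h 17 min
Fri: 08:07–18:59 = 10 h 52 min
Sat: 10:13–20:00 = 9 h 47 min
Total worked: 58 h 30 min = 3510 min.
Regular 44 h 0 min = 2640 min at $38.00/h; overtime 14 h 30 min = 870 min at $57.00/h.
Pay = (2640 × $38.00 + 870 × $57.00) ÷ 60 = $2498.50.

$2498.50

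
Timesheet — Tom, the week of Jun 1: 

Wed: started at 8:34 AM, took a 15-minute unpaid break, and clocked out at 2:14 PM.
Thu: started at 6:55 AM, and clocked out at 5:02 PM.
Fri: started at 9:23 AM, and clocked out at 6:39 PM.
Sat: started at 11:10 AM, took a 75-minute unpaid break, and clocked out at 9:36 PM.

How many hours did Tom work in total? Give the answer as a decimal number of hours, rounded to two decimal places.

33.98 hours

Wed: 8:34 AM–2:14 PM = 5 h 40 min; less 15 min break → 5 h 25 min
Thu: 6:55 AM–5:02 PM = 10 h 7 min
Fri: 9:23 AM–6:39 PM = 9 h 16 min
Sat: 11:10 AM–9:36 PM = 10 h 26 min; less 75 min break → 9 h 11 min
Total: 5 h 25 min + 10 h 7 min + 9 h 16 min + 9 h 11 min = 33 h 59 min.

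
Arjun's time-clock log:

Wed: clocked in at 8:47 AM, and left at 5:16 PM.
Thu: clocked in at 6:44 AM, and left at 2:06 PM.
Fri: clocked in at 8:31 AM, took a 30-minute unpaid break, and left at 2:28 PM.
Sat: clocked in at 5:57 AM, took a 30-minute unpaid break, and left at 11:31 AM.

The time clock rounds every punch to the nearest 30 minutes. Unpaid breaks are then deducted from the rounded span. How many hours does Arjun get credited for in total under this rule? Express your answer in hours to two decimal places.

26.50 hours

Wed: in 8:47 AM→9:00 AM, out 5:16 PM→5:30 PM; 8 h 30 min
Thu: in 6:44 AM→6:30 AM, out 2:06 PM→2:00 PM; 7 h 30 min
Fri: in 8:31 AM→8:30 AM, out 2:28 PM→2:30 PM; 6 h 0 min − 30 min = 5 h 30 min
Sat: in 5:57 AM→6:00 AM, out 11:31 AM→11:30 AM; 5 h 30 min − 30 min = 5 h 0 min
Total credited: 26 h 30 min.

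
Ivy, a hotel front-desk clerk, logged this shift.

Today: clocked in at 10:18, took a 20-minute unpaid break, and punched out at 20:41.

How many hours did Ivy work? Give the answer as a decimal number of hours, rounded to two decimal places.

Today: 10:18–20:41 = 10 h 23 min; less 20 min break → 10 h 3 min

10.05 hours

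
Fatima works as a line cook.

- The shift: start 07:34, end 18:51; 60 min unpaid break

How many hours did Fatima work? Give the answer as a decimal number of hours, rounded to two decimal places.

10.28 hours

The shift: 07:34–18:51 = 11 h 17 min; less 60 min break → 10 h 17 min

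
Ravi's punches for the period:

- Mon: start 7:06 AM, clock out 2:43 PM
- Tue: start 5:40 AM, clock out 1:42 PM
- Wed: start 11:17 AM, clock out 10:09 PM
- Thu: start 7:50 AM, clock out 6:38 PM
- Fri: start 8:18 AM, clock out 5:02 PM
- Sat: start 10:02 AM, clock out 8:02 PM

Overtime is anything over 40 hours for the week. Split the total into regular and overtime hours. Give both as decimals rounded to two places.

Mon: 7:06 AM–2:43 PM = 7 h 37 min
Tue: 5:40 AM–1:42 PM = 8 h 2 min
Wed: 11:17 AM–10:09 PM = 10 h 52 min
Thu: 7:50 AM–6:38 PM = 10 h 48 min
Fri: 8:18 AM–5:02 PM = 8 h 44 min
Sat: 10:02 AM–8:02 PM = 10 h 0 min
Total worked: 56 h 3 min = 56.05 h.
Threshold 40 h → overtime 16 h 3 min, regular 40 h 0 min.

Regular 40.00 hours, overtime 16.05 hours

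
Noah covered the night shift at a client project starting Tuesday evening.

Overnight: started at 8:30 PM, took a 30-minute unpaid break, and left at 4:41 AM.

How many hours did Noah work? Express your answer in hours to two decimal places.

Overnight: 8:30 PM → midnight = 3 h 30 min; midnight → 4:41 AM = 4 h 41 min; span 8 h 11 min; less 30 min break → 7 h 41 min

7.68 hours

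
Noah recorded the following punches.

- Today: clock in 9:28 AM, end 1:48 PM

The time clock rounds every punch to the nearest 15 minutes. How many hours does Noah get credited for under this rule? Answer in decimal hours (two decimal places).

4.25 hours

Today: in 9:28 AM→9:30 AM, out 1:48 PM→1:45 PM; 4 h 15 min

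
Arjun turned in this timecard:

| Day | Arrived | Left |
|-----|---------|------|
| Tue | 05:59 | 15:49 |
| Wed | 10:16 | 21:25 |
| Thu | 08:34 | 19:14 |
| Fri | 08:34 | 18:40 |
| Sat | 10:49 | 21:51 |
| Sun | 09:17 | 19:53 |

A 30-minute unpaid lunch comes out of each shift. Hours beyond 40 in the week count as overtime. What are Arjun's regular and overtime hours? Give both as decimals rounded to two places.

Regular 40.00 hours, overtime 20.38 hours

Tue: 05:59–15:49 = 9 h 50 min; less 30 min break → 9 h 20 min
Wed: 10:16–21:25 = 11 h 9 min; less 30 min break → 10 h 39 min
Thu: 08:34–19:14 = 10 h 40 min; less 30 min break → 10 h 10 min
Fri: 08:34–18:40 = 10 h 6 min; less 30 min break → 9 h 36 min
Sat: 10:49–21:51 = 11 h 2 min; less 30 min break → 10 h 32 min
Sun: 09:17–19:53 = 10 h 36 min; less 30 min break → 10 h 6 min
Total worked: 60 h 23 min = 60.38 h.
Threshold 40 h → overtime 20 h 23 min, regular 40 h 0 min.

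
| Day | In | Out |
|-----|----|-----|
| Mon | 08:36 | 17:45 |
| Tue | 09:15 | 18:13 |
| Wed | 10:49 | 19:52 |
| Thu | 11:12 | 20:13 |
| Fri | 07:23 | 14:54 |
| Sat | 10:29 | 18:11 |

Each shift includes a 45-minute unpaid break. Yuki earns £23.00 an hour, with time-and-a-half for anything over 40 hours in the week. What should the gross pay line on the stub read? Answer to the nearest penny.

£1158.05

Mon: 08:36–17:45 = 9 h 9 min; less 45 min break → 8 h 24 min
Tue: 09:15–18:13 = 8 h 58 min; less 45 min break → 8 h 13 min
Wed: 10:49–19:52 = 9 h 3 min; less 45 min break → 8 h 18 min
Thu: 11:12–20:13 = 9 h 1 min; less 45 min break → 8 h 16 min
Fri: 07:23–14:54 = 7 h 31 min; less 45 min break → 6 h 46 min
Sat: 10:29–18:11 = 7 h 42 min; less 45 min break → 6 h 57 min
Total worked: 46 h 54 min = 2814 min.
Regular 40 h 0 min = 2400 min at £23.00/h; overtime 6 h 54 min = 414 min at £34.50/h.
Pay = (2400 × £23.00 + 414 × £34.50) ÷ 60 = £1158.05.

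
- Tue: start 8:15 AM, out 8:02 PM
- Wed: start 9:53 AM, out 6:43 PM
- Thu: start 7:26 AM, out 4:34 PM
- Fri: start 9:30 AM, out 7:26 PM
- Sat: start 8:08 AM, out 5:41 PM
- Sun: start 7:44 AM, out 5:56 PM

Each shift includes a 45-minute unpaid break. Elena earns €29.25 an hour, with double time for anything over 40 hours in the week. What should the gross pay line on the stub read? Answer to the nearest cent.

€2043.60

Tue: 8:15 AM–8:02 PM = 11 h 47 min; less 45 min break → 11 h 2 min
Wed: 9:53 AM–6:43 PM = 8 h 50 min; less 45 min break → 8 h 5 min
Thu: 7:26 AM–4:34 PM = 9 h 8 min; less 45 min break → 8 h 23 min
Fri: 9:30 AM–7:26 PM = 9 h 56 min; less 45 min break → 9 h 11 min
Sat: 8:08 AM–5:41 PM = 9 h 33 min; less 45 min break → 8 h 48 min
Sun: 7:44 AM–5:56 PM = 10 h 12 min; less 45 min break → 9 h 27 min
Total worked: 54 h 56 min = 3296 min.
Regular 40 h 0 min = 2400 min at €29.25/h; overtime 14 h 56 min = 896 min at €58.50/h.
Pay = (2400 × €29.25 + 896 × €58.50) ÷ 60 = €2043.60.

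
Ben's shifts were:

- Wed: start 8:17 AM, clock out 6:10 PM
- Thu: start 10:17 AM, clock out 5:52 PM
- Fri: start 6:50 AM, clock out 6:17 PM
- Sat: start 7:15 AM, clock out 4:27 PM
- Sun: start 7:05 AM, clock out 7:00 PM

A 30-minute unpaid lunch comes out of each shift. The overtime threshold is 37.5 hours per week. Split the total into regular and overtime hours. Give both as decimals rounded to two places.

Regular 37.50 hours, overtime 10.03 hours

Wed: 8:17 AM–6:10 PM = 9 h 53 min; less 30 min break → 9 h 23 min
Thu: 10:17 AM–5:52 PM = 7 h 35 min; less 30 min break → 7 h 5 min
Fri: 6:50 AM–6:17 PM = 11 h 27 min; less 30 min break → 10 h 57 min
Sat: 7:15 AM–4:27 PM = 9 h 12 min; less 30 min break → 8 h 42 min
Sun: 7:05 AM–7:00 PM = 11 h 55 min; less 30 min break → 11 h 25 min
Total worked: 47 h 32 min = 47.53 h.
Threshold 37.5 h → overtime 10 h 2 min, regular 37 h 30 min.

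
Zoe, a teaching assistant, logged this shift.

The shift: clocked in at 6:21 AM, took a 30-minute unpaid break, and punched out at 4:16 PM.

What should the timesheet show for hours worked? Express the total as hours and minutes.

The shift: 6:21 AM–4:16 PM = 9 h 55 min; less 30 min break → 9 h 25 min

9 h 25 min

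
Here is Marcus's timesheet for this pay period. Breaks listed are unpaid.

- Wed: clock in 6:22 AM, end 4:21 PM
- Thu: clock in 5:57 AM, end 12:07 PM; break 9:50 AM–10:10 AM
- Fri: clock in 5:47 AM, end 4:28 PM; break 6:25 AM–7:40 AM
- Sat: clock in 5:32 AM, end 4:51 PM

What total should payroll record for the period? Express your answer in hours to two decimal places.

36.57 hours

Wed: 6:22 AM–4:21 PM = 9 h 59 min
Thu: 5:57 AM–12:07 PM = 6 h 10 min; less 20 min break → 5 h 50 min
Fri: 5:47 AM–4:28 PM = 10 h 41 min; less 75 min break → 9 h 26 min
Sat: 5:32 AM–4:51 PM = 11 h 19 min
Total: 9 h 59 min + 5 h 50 min + 9 h 26 min + 11 h 19 min = 36 h 34 min.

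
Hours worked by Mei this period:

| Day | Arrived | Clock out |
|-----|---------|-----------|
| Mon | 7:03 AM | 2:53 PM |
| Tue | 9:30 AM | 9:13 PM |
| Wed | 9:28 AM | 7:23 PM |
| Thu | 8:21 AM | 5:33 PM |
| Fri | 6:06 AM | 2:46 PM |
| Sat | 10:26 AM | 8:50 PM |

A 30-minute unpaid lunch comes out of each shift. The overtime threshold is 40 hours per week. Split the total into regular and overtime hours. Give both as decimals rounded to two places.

Mon: 7:03 AM–2:53 PM = 7 h 50 min; less 30 min break → 7 h 20 min
Tue: 9:30 AM–9:13 PM = 11 h 43 min; less 30 min break → 11 h 13 min
Wed: 9:28 AM–7:23 PM = 9 h 55 min; less 30 min break → 9 h 25 min
Thu: 8:21 AM–5:33 PM = 9 h 12 min; less 30 min break → 8 h 42 min
Fri: 6:06 AM–2:46 PM = 8 h 40 min; less 30 min break → 8 h 10 min
Sat: 10:26 AM–8:50 PM = 10 h 24 min; less 30 min break → 9 h 54 min
Total worked: 54 h 44 min = 54.73 h.
Threshold 40 h → overtime 14 h 44 min, regular 40 h 0 min.

Regular 40.00 hours, overtime 14.73 hours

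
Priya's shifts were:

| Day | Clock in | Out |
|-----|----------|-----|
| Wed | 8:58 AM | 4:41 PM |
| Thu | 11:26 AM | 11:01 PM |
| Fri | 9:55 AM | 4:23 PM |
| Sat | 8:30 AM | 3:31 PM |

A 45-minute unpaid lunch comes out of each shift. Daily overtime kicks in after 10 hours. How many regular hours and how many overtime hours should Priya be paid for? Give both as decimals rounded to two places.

Regular 28.95 hours, overtime 0.83 hours

Wed: 8:58 AM–4:41 PM = 7 h 43 min; less 45 min break → 6 h 58 min
Thu: 11:26 AM–11:01 PM = 11 h 35 min; less 45 min break → 10 h 50 min
Fri: 9:55 AM–4:23 PM = 6 h 28 min; less 45 min break → 5 h 43 min
Sat: 8:30 AM–3:31 PM = 7 h 1 min; less 45 min break → 6 h 16 min
Wed reg 6 h 58 min / OT 0 h 0 min; Thu reg 10 h 0 min / OT 0 h 50 min; Fri reg 5 h 43 min / OT 0 h 0 min; Sat reg 6 h 16 min / OT 0 h 0 min.
Totals: regular 28 h 57 min, overtime 0 h 50 min.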